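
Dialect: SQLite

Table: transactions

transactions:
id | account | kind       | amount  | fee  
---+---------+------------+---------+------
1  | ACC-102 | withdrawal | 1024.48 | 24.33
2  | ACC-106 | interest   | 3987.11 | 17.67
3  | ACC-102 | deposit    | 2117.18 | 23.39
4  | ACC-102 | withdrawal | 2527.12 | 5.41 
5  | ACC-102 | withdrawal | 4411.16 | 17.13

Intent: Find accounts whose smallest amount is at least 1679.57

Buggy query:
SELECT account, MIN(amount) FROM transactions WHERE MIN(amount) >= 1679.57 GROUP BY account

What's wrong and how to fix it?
Bug: MIN() in WHERE is a misuse of aggregate

Fix: Use HAVING for the per-group MIN condition

Corrected query:
SELECT account, MIN(amount) FROM transactions GROUP BY account HAVING MIN(amount) >= 1679.57

Result:
account | MIN(amount)
--------+------------
ACC-106 | 3987.11    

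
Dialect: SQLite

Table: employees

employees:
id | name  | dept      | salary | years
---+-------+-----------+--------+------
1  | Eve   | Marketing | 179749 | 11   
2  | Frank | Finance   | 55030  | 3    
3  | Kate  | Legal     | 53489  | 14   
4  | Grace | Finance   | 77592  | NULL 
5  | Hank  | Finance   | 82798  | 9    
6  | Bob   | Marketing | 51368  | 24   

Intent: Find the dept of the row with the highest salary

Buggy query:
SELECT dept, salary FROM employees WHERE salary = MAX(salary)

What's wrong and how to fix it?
Bug: WHERE is evaluated per row; an aggregate over the whole table isn't defined there

Fix: Wrap MAX in a scalar subquery so WHERE compares against a single value

Corrected query:
SELECT dept, salary FROM employees WHERE salary = (SELECT MAX(salary) FROM employees)

Result:
dept      | salary
----------+-------
Marketing | 179749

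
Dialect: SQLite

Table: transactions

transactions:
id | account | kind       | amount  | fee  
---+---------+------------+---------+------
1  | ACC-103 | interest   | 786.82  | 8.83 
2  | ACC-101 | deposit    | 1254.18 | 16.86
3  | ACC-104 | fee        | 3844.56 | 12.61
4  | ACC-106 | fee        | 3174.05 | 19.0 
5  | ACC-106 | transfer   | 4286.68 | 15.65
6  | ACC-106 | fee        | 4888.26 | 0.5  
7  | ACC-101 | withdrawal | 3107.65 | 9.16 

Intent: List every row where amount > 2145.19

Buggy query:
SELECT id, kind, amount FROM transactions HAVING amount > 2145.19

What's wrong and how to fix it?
Bug: This is a non-aggregate query (no GROUP BY, no aggregates), so in SQLite the HAVING clause is invalid here; a row-level condition belongs in WHERE

Fix: Use WHERE for row-level filtering

Corrected query:
SELECT id, kind, amount FROM transactions WHERE amount > 2145.19

Result:
id | kind       | amount 
---+------------+--------
3  | fee        | 3844.56
4  | fee        | 3174.05
5  | transfer   | 4286.68
6  | fee        | 4888.26
7  | withdrawal | 3107.65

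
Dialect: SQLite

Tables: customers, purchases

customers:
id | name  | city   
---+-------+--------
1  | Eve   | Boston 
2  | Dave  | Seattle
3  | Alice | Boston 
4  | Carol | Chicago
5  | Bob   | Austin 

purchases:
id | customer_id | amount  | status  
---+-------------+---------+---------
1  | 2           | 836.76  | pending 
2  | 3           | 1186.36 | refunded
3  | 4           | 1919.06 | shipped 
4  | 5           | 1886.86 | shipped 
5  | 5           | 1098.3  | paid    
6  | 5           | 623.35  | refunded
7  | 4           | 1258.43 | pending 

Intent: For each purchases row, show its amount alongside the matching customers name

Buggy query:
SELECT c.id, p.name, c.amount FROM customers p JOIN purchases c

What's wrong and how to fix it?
Bug: Missing join condition: each purchases row is matched to all customers rows instead of just its own

Fix: Add ON c.customer_id = p.id to the JOIN

Corrected query:
SELECT c.id, p.name, c.amount FROM customers p JOIN purchases c ON c.customer_id = p.id

Result:
id | name  | amount 
---+-------+--------
1  | Dave  | 836.76 
2  | Alice | 1186.36
3  | Carol | 1919.06
4  | Bob   | 1886.86
5  | Bob   | 1098.3 
6  | Bob   | 623.35 
7  | Carol | 1258.43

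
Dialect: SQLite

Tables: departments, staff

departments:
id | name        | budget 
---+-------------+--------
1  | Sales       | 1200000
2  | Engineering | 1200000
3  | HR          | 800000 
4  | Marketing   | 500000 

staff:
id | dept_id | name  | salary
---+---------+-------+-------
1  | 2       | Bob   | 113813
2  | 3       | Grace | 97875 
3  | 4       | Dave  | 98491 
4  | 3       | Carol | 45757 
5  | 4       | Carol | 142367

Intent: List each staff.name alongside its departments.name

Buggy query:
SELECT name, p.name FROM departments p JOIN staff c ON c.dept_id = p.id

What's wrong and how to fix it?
Bug: 'name' exists in both joined tables, so the database can't tell which one is meant

Fix: Prefix ambiguous columns with the table alias

Corrected query:
SELECT c.name, p.name FROM departments p JOIN staff c ON c.dept_id = p.id

Result:
name  | name       
------+------------
Bob   | Engineering
Grace | HR         
Dave  | Marketing  
Carol | HR         
Carol | Marketing  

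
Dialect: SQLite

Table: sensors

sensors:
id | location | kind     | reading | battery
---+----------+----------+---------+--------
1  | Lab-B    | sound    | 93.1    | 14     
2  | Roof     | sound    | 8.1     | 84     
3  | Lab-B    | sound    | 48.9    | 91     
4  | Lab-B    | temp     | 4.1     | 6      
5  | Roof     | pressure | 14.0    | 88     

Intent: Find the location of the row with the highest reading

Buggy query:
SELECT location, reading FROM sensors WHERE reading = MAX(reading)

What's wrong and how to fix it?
Bug: MAX(reading) is an aggregate and cannot be used directly in WHERE

Fix: Wrap MAX in a scalar subquery so WHERE compares against a single value

Corrected query:
SELECT location, reading FROM sensors WHERE reading = (SELECT MAX(reading) FROM sensors)

Result:
location | reading
---------+--------
Lab-B    | 93.1   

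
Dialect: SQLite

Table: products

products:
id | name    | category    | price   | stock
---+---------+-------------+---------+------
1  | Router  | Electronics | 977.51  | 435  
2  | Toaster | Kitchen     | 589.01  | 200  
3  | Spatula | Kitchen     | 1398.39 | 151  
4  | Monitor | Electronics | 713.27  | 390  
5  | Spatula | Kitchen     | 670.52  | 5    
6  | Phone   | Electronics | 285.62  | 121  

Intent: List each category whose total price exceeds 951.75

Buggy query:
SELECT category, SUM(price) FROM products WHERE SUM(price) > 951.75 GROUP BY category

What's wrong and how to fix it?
Bug: WHERE runs before GROUP BY, so aggregates aren't available there

Fix: Move the aggregate condition to a HAVING clause

Corrected query:
SELECT category, SUM(price) FROM products GROUP BY category HAVING SUM(price) > 951.75

Result:
category    | SUM(price)
------------+-----------
Electronics | 1976.4    
Kitchen     | 2657.92   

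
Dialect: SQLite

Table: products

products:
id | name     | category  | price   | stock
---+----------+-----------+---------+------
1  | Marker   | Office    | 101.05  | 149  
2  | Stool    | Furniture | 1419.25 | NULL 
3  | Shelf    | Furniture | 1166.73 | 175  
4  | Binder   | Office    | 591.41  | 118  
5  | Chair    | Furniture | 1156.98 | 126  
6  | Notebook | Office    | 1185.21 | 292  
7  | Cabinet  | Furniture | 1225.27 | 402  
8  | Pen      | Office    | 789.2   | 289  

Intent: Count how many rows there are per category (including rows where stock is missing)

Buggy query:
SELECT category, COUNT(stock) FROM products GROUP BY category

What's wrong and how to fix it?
Bug: COUNT(stock) skips NULLs, so groups with missing stock are undercounted

Fix: Use COUNT(*) to count all rows regardless of NULL

Corrected query:
SELECT category, COUNT(*) FROM products GROUP BY category

Result:
category  | COUNT(*)
----------+---------
Furniture | 4       
Office    | 4       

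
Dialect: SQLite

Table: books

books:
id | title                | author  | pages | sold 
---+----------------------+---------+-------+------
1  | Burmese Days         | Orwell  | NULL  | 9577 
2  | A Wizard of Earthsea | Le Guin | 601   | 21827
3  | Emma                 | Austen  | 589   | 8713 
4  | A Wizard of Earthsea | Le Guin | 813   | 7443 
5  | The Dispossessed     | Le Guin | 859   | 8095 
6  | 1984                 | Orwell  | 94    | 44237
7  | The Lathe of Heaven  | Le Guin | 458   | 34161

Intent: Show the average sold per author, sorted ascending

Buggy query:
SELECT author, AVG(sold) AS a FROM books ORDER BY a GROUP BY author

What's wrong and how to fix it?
Bug: ORDER BY appears before GROUP BY; SQL clause order requires GROUP BY first

Fix: Reorder: SELECT … FROM … GROUP BY … ORDER BY …

Corrected query:
SELECT author, AVG(sold) AS a FROM books GROUP BY author ORDER BY a

Result:
author  | a      
--------+--------
Austen  | 8713   
Le Guin | 17881.5
Orwell  | 26907  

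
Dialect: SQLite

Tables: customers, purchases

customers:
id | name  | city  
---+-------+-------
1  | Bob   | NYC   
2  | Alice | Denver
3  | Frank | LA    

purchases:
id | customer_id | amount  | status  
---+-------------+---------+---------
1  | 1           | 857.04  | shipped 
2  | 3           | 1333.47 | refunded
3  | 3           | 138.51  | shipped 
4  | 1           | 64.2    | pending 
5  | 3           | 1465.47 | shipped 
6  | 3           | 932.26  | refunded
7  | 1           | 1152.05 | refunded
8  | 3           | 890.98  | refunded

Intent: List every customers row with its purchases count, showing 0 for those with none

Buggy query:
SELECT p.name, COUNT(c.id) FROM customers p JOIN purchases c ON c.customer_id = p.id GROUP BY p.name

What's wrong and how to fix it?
Bug: An inner join excludes parents with zero children

Fix: Switch to LEFT JOIN to retain unmatched parent rows

Corrected query:
SELECT p.name, COUNT(c.id) FROM customers p LEFT JOIN purchases c ON c.customer_id = p.id GROUP BY p.name

Result:
name  | COUNT(c.id)
------+------------
Alice | 0          
Bob   | 3          
Frank | 5          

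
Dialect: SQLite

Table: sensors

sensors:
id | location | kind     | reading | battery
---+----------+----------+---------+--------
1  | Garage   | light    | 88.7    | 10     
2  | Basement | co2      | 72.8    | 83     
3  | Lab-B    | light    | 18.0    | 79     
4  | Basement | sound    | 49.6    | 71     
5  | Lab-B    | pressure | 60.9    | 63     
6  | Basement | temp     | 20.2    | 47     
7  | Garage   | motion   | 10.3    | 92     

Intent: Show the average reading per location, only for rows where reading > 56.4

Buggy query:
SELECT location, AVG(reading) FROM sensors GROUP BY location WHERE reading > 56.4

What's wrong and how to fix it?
Bug: Row-level WHERE must come before GROUP BY in the clause order

Fix: Place WHERE between FROM and GROUP BY

Corrected query:
SELECT location, AVG(reading) FROM sensors WHERE reading > 56.4 GROUP BY location

Result:
location | AVG(reading)
---------+-------------
Basement | 72.8        
Garage   | 88.7        
Lab-B    | 60.9        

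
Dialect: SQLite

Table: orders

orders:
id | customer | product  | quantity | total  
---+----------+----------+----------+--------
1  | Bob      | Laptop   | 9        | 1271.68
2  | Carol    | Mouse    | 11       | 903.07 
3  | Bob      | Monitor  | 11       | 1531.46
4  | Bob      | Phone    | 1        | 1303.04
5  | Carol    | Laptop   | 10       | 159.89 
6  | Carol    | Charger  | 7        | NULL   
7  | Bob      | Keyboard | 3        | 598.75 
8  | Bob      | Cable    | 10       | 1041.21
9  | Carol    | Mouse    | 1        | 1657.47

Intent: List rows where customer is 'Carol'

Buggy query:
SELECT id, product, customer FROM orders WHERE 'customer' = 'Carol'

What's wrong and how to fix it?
Bug: 'customer' in single quotes is a string literal, not the column; the comparison is literal-vs-literal and never true

Fix: Reference the column as customer without single quotes

Corrected query:
SELECT id, product, customer FROM orders WHERE customer = 'Carol'

Result:
id | product | customer
---+---------+---------
2  | Mouse   | Carol   
5  | Laptop  | Carol   
6  | Charger | Carol   
9  | Mouse   | Carol   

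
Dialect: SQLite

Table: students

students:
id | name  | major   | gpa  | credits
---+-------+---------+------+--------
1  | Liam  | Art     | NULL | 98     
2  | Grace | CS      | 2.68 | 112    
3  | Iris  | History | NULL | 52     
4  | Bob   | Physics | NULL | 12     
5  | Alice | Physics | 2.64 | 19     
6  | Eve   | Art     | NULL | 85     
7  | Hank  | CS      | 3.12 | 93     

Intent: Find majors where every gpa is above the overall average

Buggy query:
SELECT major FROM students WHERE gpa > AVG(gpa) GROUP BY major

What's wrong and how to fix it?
Bug: WHERE evaluates per row before aggregation, so AVG() is unavailable

Fix: Compute the overall average in a scalar subquery and compare each group's MIN against it in HAVING

Corrected query:
SELECT major FROM students GROUP BY major HAVING MIN(gpa) > (SELECT AVG(gpa) FROM students)

Result:
(no rows)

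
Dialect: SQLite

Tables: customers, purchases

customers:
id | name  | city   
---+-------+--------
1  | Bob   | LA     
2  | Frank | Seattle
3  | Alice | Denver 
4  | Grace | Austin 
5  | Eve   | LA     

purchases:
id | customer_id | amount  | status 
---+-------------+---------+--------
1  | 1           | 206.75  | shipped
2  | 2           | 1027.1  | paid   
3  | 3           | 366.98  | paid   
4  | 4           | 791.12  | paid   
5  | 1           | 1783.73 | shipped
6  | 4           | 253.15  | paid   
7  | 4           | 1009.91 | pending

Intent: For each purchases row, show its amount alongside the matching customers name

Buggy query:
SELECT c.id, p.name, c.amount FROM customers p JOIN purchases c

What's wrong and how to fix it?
Bug: JOIN with no ON clause produces a cartesian product; every purchases row pairs with every customers row

Fix: Add ON c.customer_id = p.id to the JOIN

Corrected query:
SELECT c.id, p.name, c.amount FROM customers p JOIN purchases c ON c.customer_id = p.id

Result:
id | name  | amount 
---+-------+--------
1  | Bob   | 206.75 
2  | Frank | 1027.1 
3  | Alice | 366.98 
4  | Grace | 791.12 
5  | Bob   | 1783.73
6  | Grace | 253.15 
7  | Grace | 1009.91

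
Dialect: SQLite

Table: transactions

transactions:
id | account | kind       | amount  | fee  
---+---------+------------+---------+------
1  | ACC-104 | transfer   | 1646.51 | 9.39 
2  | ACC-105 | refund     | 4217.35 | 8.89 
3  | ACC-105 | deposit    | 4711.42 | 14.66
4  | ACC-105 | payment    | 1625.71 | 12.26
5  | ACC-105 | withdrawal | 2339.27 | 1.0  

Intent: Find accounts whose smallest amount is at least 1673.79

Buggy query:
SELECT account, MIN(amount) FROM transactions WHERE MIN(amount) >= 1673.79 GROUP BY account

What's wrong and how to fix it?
Bug: Aggregates like MIN are computed per group after WHERE runs

Fix: Replace WHERE with HAVING after the GROUP BY

Corrected query:
SELECT account, MIN(amount) FROM transactions GROUP BY account HAVING MIN(amount) >= 1673.79

Result:
(no rows)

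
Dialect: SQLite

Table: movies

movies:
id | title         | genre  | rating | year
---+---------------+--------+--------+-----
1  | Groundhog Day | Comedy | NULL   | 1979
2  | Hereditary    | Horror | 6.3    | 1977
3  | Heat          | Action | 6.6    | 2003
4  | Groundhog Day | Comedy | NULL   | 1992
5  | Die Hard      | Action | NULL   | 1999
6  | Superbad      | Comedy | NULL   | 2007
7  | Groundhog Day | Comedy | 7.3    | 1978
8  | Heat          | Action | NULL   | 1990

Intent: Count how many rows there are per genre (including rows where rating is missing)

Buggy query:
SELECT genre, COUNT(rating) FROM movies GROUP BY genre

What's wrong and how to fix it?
Bug: COUNT(column) counts non-NULL values only; rows with NULL rating aren't counted

Fix: Use COUNT(*) to count all rows regardless of NULL

Corrected query:
SELECT genre, COUNT(*) FROM movies GROUP BY genre

Result:
genre  | COUNT(*)
-------+---------
Action | 3       
Comedy | 4       
Horror | 1       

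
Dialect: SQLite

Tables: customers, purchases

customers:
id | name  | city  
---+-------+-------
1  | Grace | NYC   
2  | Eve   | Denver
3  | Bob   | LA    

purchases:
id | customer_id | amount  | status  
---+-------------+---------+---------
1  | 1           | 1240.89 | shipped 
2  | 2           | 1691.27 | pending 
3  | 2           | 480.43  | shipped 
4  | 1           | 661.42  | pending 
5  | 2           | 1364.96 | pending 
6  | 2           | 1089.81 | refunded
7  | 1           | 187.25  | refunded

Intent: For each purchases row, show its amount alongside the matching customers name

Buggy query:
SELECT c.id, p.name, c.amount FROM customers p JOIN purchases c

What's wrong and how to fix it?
Bug: Missing join condition: each purchases row is matched to all customers rows instead of just its own

Fix: Add ON c.customer_id = p.id to the JOIN

Corrected query:
SELECT c.id, p.name, c.amount FROM customers p JOIN purchases c ON c.customer_id = p.id

Result:
id | name  | amount 
---+-------+--------
1  | Grace | 1240.89
2  | Eve   | 1691.27
3  | Eve   | 480.43 
4  | Grace | 661.42 
5  | Eve   | 1364.96
6  | Eve   | 1089.81
7  | Grace | 187.25 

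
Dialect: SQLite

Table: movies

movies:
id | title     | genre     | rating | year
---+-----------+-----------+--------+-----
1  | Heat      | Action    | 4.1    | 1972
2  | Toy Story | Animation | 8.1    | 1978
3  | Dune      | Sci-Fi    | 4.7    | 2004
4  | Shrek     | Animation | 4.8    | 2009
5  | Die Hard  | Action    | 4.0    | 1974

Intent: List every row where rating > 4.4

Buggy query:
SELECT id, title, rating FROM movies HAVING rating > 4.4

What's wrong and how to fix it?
Bug: This is a non-aggregate query (no GROUP BY, no aggregates), so in SQLite the HAVING clause is invalid here; a row-level condition belongs in WHERE

Fix: Use WHERE for row-level filtering

Corrected query:
SELECT id, title, rating FROM movies WHERE rating > 4.4

Result:
id | title     | rating
---+-----------+-------
2  | Toy Story | 8.1   
3  | Dune      | 4.7   
4  | Shrek     | 4.8   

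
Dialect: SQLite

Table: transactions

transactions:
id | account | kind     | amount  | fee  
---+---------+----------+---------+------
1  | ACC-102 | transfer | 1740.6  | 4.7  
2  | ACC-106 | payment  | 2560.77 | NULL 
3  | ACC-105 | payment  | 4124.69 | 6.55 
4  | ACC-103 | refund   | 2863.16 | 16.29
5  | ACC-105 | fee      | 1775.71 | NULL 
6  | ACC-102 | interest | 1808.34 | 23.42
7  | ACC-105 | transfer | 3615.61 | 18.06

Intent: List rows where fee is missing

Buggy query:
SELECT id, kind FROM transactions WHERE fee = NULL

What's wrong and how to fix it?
Bug: '= NULL' is always unknown in SQL three-valued logic, so no rows match

Fix: Replace '= NULL' with 'IS NULL'

Corrected query:
SELECT id, kind FROM transactions WHERE fee IS NULL

Result:
id | kind   
---+--------
2  | payment
5  | fee    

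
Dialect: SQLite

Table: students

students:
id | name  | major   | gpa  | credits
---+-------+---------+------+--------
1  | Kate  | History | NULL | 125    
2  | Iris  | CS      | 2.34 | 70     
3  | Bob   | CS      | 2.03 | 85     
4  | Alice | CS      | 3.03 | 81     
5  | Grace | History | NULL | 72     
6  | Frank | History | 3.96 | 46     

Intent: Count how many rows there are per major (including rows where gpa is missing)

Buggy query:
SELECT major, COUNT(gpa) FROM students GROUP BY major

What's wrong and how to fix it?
Bug: COUNT(gpa) skips NULLs, so groups with missing gpa are undercounted

Fix: Use COUNT(*) to count all rows regardless of NULL

Corrected query:
SELECT major, COUNT(*) FROM students GROUP BY major

Result:
major   | COUNT(*)
--------+---------
CS      | 3       
History | 3       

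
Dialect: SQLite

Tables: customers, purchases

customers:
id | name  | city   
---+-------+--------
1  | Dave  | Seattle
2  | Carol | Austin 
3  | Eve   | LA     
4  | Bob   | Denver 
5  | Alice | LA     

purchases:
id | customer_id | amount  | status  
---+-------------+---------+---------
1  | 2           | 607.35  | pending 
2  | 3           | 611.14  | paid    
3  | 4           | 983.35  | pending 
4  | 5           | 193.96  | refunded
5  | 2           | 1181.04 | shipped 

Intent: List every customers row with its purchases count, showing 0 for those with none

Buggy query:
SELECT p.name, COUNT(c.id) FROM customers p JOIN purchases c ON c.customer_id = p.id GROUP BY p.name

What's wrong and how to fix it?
Bug: An inner join excludes parents with zero children

Fix: Switch to LEFT JOIN to retain unmatched parent rows

Corrected query:
SELECT p.name, COUNT(c.id) FROM customers p LEFT JOIN purchases c ON c.customer_id = p.id GROUP BY p.name

Result:
name  | COUNT(c.id)
------+------------
Alice | 1          
Bob   | 1          
Carol | 2          
Dave  | 0          
Eve   | 1          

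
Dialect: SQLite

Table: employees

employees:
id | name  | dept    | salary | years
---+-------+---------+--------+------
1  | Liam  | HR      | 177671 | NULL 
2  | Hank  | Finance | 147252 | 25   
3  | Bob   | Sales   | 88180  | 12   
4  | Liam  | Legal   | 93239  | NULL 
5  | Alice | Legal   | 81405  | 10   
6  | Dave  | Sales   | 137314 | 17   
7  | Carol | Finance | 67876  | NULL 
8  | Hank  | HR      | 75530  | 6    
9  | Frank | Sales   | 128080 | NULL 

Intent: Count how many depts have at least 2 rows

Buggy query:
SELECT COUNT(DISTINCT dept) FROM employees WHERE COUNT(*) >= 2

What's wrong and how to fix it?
Bug: WHERE filters individual rows, not groups, so a group-level COUNT is invalid there

Fix: Use a subquery that GROUPs and filters with HAVING, then count its rows

Corrected query:
SELECT COUNT(*) FROM (SELECT dept FROM employees GROUP BY dept HAVING COUNT(*) >= 2)

Result:
COUNT(*)
--------
4       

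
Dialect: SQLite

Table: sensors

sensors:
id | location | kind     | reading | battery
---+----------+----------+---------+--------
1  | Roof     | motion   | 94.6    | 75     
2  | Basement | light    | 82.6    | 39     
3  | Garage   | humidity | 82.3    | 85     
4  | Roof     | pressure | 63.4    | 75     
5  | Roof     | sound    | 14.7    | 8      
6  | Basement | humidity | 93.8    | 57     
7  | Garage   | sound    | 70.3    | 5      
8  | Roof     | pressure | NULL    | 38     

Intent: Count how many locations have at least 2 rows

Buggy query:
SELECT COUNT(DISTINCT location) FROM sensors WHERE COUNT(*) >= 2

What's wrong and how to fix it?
Bug: COUNT(*) cannot appear in WHERE; the per-group count doesn't exist yet

Fix: Group first with HAVING COUNT(*) >= 2, then COUNT the resulting groups

Corrected query:
SELECT COUNT(*) FROM (SELECT location FROM sensors GROUP BY location HAVING COUNT(*) >= 2)

Result:
COUNT(*)
--------
3       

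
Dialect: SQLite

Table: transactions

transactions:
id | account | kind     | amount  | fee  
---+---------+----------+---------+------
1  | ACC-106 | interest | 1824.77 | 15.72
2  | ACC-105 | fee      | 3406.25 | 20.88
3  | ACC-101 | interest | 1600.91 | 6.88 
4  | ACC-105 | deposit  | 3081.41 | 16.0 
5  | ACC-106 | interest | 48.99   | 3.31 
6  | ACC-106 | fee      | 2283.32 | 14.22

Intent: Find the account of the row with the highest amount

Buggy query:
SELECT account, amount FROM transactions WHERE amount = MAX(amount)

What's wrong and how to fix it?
Bug: WHERE is evaluated per row; an aggregate over the whole table isn't defined there

Fix: Wrap MAX in a scalar subquery so WHERE compares against a single value

Corrected query:
SELECT account, amount FROM transactions WHERE amount = (SELECT MAX(amount) FROM transactions)

Result:
account | amount 
--------+--------
ACC-105 | 3406.25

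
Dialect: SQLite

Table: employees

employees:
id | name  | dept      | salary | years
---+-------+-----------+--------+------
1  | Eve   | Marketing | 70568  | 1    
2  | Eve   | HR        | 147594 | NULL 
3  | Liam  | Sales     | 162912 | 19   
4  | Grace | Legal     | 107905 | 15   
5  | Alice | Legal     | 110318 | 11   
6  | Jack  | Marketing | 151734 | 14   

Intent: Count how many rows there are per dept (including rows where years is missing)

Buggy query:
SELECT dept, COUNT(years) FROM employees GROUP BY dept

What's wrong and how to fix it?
Bug: COUNT(years) skips NULLs, so groups with missing years are undercounted

Fix: Use COUNT(*) to count all rows regardless of NULL

Corrected query:
SELECT dept, COUNT(*) FROM employees GROUP BY dept

Result:
dept      | COUNT(*)
----------+---------
HR        | 1       
Legal     | 2       
Marketing | 2       
Sales     | 1       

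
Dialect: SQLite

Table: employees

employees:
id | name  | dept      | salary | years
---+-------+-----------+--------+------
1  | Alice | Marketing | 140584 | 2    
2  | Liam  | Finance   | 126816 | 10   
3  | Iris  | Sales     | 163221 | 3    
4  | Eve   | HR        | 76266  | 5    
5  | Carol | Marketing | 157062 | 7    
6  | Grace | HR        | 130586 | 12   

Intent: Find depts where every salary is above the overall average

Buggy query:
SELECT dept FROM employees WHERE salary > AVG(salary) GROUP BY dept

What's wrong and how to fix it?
Bug: WHERE evaluates per row before aggregation, so AVG() is unavailable

Fix: Use a subquery for AVG and a HAVING MIN(...) filter so the condition holds for every row in the group

Corrected query:
SELECT dept FROM employees GROUP BY dept HAVING MIN(salary) > (SELECT AVG(salary) FROM employees)

Result:
dept     
---------
Marketing
Sales    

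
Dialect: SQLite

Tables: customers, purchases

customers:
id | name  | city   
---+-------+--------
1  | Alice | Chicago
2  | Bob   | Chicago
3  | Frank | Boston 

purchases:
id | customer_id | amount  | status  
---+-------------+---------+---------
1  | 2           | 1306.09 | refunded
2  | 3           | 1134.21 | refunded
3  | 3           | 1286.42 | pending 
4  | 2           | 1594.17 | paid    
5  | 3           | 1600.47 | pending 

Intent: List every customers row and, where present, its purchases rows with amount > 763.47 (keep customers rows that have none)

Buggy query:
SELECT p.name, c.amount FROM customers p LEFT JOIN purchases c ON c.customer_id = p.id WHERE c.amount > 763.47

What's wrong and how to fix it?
Bug: A WHERE condition on the right-hand table after LEFT JOIN drops unmatched parents

Fix: Put 'c.amount > 763.47' in the JOIN's ON clause instead of WHERE

Corrected query:
SELECT p.name, c.amount FROM customers p LEFT JOIN purchases c ON c.customer_id = p.id AND c.amount > 763.47

Result:
name  | amount 
------+--------
Alice | NULL   
Bob   | 1306.09
Bob   | 1594.17
Frank | 1134.21
Frank | 1286.42
Frank | 1600.47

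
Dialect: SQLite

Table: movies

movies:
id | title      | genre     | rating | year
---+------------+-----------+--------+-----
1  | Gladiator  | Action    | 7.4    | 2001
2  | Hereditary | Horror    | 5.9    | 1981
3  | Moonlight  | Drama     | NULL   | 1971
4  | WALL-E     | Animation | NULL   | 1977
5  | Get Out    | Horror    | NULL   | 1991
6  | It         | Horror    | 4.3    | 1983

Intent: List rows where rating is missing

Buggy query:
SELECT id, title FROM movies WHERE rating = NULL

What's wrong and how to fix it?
Bug: Comparing to NULL with '=' never matches; NULL = NULL is unknown, not true

Fix: Use IS NULL to test for NULL

Corrected query:
SELECT id, title FROM movies WHERE rating IS NULL

Result:
id | title    
---+----------
3  | Moonlight
4  | WALL-E   
5  | Get Out  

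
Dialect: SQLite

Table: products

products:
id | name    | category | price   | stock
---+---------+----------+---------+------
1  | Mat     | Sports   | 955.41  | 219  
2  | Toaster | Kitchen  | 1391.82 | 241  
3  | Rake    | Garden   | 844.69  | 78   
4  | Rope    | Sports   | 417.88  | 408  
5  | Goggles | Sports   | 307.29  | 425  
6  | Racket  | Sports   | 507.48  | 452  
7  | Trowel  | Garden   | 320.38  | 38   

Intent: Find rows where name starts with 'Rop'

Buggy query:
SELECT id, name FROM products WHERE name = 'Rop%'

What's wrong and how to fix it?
Bug: '=' compares the literal string including the % character; pattern matching needs LIKE

Fix: Replace '=' with LIKE so 'Rop%' is treated as a pattern

Corrected query:
SELECT id, name FROM products WHERE name LIKE 'Rop%'

Result:
id | name
---+-----
4  | Rope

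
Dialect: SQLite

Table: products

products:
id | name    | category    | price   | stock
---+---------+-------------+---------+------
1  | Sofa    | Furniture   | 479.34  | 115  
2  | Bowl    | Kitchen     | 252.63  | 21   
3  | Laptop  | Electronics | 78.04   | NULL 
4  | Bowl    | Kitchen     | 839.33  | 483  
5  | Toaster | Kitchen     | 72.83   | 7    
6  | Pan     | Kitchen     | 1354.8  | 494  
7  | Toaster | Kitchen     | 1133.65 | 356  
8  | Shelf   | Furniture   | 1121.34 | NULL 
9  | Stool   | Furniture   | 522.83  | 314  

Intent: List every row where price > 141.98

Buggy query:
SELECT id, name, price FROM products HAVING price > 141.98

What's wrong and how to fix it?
Bug: HAVING filters the output of aggregation, but this query has no GROUP BY and no aggregate functions, so SQLite rejects it (HAVING clause on a non-aggregate query); the condition here is per row

Fix: Replace HAVING with WHERE since the condition applies to individual rows

Corrected query:
SELECT id, name, price FROM products WHERE price > 141.98

Result:
id | name    | price  
---+---------+--------
1  | Sofa    | 479.34 
2  | Bowl    | 252.63 
4  | Bowl    | 839.33 
6  | Pan     | 1354.8 
7  | Toaster | 1133.65
8  | Shelf   | 1121.34
9  | Stool   | 522.83 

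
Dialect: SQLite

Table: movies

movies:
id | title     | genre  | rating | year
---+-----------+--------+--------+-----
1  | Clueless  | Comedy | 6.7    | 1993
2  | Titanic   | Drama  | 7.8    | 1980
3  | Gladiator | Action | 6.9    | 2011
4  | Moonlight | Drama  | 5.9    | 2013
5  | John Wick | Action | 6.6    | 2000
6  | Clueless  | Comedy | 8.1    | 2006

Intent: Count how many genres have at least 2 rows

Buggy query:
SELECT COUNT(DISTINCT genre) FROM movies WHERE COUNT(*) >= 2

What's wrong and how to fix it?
Bug: COUNT(*) cannot appear in WHERE; the per-group count doesn't exist yet

Fix: Group first with HAVING COUNT(*) >= 2, then COUNT the resulting groups

Corrected query:
SELECT COUNT(*) FROM (SELECT genre FROM movies GROUP BY genre HAVING COUNT(*) >= 2)

Result:
COUNT(*)
--------
3       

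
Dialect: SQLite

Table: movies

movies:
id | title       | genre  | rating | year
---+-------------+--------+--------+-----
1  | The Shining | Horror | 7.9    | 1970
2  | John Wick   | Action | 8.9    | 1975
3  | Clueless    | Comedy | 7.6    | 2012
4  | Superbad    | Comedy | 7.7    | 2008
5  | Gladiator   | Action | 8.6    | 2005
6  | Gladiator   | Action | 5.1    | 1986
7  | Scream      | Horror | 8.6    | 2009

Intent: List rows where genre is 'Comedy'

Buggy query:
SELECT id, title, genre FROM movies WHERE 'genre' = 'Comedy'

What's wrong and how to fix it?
Bug: 'genre' in single quotes is a string literal, not the column; the comparison is literal-vs-literal and never true

Fix: Reference the column as genre without single quotes

Corrected query:
SELECT id, title, genre FROM movies WHERE genre = 'Comedy'

Result:
id | title    | genre 
---+----------+-------
3  | Clueless | Comedy
4  | Superbad | Comedy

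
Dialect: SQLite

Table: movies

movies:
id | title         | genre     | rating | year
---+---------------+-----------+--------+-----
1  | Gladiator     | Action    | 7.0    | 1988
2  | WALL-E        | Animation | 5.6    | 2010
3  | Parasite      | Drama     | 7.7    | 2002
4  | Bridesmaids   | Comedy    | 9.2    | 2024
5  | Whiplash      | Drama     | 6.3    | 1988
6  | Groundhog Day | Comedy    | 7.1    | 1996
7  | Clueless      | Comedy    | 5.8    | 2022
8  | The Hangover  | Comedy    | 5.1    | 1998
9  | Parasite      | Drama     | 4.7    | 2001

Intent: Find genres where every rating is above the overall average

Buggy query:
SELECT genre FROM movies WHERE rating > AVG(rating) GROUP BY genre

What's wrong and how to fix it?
Bug: WHERE evaluates per row before aggregation, so AVG() is unavailable

Fix: Use a subquery for AVG and a HAVING MIN(...) filter so the condition holds for every row in the group

Corrected query:
SELECT genre FROM movies GROUP BY genre HAVING MIN(rating) > (SELECT AVG(rating) FROM movies)

Result:
genre 
------
Action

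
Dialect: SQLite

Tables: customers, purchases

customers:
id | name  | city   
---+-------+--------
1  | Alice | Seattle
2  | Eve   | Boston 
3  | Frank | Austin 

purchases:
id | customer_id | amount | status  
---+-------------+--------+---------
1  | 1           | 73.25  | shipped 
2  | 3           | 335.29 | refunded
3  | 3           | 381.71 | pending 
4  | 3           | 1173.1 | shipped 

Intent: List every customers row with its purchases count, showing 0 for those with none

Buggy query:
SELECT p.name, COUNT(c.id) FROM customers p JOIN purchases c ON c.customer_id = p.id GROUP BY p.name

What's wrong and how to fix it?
Bug: An inner join excludes parents with zero children

Fix: Use LEFT JOIN so parents without children still appear (COUNT(c.id) gives 0)

Corrected query:
SELECT p.name, COUNT(c.id) FROM customers p LEFT JOIN purchases c ON c.customer_id = p.id GROUP BY p.name

Result:
name  | COUNT(c.id)
------+------------
Alice | 1          
Eve   | 0          
Frank | 3          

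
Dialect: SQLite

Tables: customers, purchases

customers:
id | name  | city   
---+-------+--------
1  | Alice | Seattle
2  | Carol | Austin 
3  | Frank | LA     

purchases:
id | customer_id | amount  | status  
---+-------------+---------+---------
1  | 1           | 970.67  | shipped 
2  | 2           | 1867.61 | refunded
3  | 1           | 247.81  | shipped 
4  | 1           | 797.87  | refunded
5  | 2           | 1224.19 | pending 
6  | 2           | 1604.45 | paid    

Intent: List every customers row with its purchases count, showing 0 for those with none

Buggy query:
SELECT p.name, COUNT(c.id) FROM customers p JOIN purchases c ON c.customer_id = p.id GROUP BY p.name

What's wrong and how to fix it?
Bug: INNER JOIN drops customers rows that have no matching purchases rows

Fix: Use LEFT JOIN so parents without children still appear (COUNT(c.id) gives 0)

Corrected query:
SELECT p.name, COUNT(c.id) FROM customers p LEFT JOIN purchases c ON c.customer_id = p.id GROUP BY p.name

Result:
name  | COUNT(c.id)
------+------------
Alice | 3          
Carol | 3          
Frank | 0          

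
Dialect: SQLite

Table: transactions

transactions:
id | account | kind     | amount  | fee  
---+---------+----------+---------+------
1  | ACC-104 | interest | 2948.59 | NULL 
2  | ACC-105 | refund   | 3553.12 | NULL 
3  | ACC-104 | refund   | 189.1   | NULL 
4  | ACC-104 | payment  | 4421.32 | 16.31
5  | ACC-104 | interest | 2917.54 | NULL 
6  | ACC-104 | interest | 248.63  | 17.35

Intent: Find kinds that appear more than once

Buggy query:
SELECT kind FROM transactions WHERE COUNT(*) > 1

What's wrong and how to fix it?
Bug: WHERE can't reference COUNT(*); aggregates are computed after WHERE

Fix: GROUP BY kind, then filter groups with HAVING COUNT(*) > 1

Corrected query:
SELECT kind FROM transactions GROUP BY kind HAVING COUNT(*) > 1

Result:
kind    
--------
interest
refund  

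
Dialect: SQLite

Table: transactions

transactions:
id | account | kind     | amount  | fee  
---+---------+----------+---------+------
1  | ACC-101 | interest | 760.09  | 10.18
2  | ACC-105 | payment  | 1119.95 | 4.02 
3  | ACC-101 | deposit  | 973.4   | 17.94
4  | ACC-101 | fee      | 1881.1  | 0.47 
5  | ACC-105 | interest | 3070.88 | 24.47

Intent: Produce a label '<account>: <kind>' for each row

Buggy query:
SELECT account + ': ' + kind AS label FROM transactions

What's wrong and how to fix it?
Bug: SQLite uses || for string concatenation; + coerces text to numbers (yielding 0)

Fix: Replace + with || to concatenate text

Corrected query:
SELECT account || ': ' || kind AS label FROM transactions

Result:
label            
-----------------
ACC-101: interest
ACC-105: payment 
ACC-101: deposit 
ACC-101: fee     
ACC-105: interest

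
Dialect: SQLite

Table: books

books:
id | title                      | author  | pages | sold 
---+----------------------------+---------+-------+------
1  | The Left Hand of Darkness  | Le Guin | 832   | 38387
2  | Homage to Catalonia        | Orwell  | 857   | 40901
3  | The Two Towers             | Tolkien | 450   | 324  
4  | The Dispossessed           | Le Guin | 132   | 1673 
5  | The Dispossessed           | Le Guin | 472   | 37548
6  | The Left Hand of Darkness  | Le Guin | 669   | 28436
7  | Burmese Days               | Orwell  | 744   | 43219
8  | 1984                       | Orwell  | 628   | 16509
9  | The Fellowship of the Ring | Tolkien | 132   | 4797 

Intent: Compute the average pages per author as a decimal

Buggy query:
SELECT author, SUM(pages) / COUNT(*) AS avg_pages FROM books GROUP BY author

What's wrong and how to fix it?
Bug: Both operands are integers, so '/' performs integer division and truncates

Fix: Cast one side to REAL so the division keeps the fractional part

Corrected query:
SELECT author, SUM(pages) * 1.0 / COUNT(*) AS avg_pages FROM books GROUP BY author

Result:
author  | avg_pages
--------+----------
Le Guin | 526.25   
Orwell  | 743      
Tolkien | 291      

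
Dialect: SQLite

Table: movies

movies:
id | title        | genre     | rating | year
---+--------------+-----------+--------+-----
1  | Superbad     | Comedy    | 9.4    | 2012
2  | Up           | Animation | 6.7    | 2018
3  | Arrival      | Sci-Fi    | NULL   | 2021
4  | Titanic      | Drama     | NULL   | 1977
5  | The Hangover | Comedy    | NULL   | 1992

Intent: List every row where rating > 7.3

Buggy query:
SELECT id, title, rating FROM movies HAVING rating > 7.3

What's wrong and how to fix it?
Bug: This is a non-aggregate query (no GROUP BY, no aggregates), so in SQLite the HAVING clause is invalid here; a row-level condition belongs in WHERE

Fix: Replace HAVING with WHERE since the condition applies to individual rows

Corrected query:
SELECT id, title, rating FROM movies WHERE rating > 7.3

Result:
id | title    | rating
---+----------+-------
1  | Superbad | 9.4   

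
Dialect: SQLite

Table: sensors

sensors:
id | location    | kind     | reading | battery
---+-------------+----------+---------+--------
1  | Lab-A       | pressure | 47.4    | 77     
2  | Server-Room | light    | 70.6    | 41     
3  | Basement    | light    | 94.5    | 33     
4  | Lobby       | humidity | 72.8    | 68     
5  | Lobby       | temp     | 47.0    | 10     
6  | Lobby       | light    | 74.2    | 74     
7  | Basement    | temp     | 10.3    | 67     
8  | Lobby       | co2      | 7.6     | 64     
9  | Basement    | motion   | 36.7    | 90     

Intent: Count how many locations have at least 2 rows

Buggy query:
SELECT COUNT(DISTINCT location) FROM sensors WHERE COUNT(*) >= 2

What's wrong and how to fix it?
Bug: COUNT(*) cannot appear in WHERE; the per-group count doesn't exist yet

Fix: Group first with HAVING COUNT(*) >= 2, then COUNT the resulting groups

Corrected query:
SELECT COUNT(*) FROM (SELECT location FROM sensors GROUP BY location HAVING COUNT(*) >= 2)

Result:
COUNT(*)
--------
2       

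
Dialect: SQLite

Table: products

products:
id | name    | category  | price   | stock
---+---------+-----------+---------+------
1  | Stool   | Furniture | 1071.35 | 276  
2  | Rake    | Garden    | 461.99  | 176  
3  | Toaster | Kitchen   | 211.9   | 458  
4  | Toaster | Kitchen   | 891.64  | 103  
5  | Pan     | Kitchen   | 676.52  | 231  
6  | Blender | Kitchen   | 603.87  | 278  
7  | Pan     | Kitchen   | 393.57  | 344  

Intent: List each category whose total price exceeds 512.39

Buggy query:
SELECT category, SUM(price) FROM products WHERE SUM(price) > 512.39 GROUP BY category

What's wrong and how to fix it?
Bug: SUM(price) is an aggregate, but WHERE filters rows before aggregation

Fix: Move the aggregate condition to a HAVING clause

Corrected query:
SELECT category, SUM(price) FROM products GROUP BY category HAVING SUM(price) > 512.39

Result:
category  | SUM(price)
----------+-----------
Furniture | 1071.35   
Kitchen   | 2777.5    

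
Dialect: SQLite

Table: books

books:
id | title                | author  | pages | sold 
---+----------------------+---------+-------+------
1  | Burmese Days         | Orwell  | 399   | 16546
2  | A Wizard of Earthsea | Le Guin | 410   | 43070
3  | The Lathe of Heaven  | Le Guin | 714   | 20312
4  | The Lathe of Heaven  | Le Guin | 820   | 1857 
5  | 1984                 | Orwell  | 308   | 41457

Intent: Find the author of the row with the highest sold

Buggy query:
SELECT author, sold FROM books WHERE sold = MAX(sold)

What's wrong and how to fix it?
Bug: MAX(sold) is an aggregate and cannot be used directly in WHERE

Fix: Use a subquery: WHERE sold = (SELECT MAX(sold) FROM books)

Corrected query:
SELECT author, sold FROM books WHERE sold = (SELECT MAX(sold) FROM books)

Result:
author  | sold 
--------+------
Le Guin | 43070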